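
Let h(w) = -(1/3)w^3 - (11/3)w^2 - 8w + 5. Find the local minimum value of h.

Critical points: h'(w) = -w^2 - (22/3)w - 8 vanishes at w = -6, -4/3.
h''(w) = -2w - 22/3. h''(-6) = 14/3 > 0 ⇒ local minimum; h''(-4/3) = -14/3 < 0 ⇒ local maximum.
So the local minimum value is h(-6) = -7.

-7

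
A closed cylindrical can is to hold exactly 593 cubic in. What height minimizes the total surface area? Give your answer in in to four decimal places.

With radius r and height h, πr²h = 593 so h = 593/(πr²), and S(r) = 2πr² + 2πrh = 2πr² + 2·593/r.
S'(r) = 4πr − 2·593/r² = 0 ⇒ r³ = 593/(2π), so r ≈ 4.5529 and h = 2r ≈ 9.1059.
S''(r) = 4π + 4·593/r³ > 0, so this is the minimum; S ≈ 390.7368.

9.1059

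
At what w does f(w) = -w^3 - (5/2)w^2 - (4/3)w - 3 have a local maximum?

-1/3

f'(w) = -3w^2 - 5w - 4/3. Setting f'(w) = 0 gives w ∈ {-4/3, -1/3}.
Since f''(w) = -6w - 5, we get f''(-4/3) = 3 > 0 ⇒ local minimum; f''(-1/3) = -3 < 0 ⇒ local maximum.
So the local maximum value is f(-1/3) = -151/54.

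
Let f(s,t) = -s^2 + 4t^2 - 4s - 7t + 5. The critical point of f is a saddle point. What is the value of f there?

95/16

∂f/∂s = -2s - 4 = 0 and ∂f/∂t = 8t - 7 = 0, so (s, t) = (-2, 7/8).
The Hessian has f_{ss} = -2, f_{tt} = 8, f_{st} = 0, giving D = -16 < 0, so the point is a saddle point.
f(-2, 7/8) = 95/16.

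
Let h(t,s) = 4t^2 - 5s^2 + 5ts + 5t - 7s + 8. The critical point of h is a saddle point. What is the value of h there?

362/35

∂h/∂t = 8t + 5s + 5 = 0 and ∂h/∂s = 5t - 10s - 7 = 0, so (t, s) = (-1/7, -27/35).
The Hessian has h_{tt} = 8, h_{ss} = -10, h_{ts} = 5, giving D = -105 < 0, so the point is a saddle point.
h(-1/7, -27/35) = 362/35.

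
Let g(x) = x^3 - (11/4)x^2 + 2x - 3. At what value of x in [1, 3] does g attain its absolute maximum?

The derivative is 3x^2 - (11/2)x + 2, whose only zero in [1, 3] is x = 4/3.
Evaluating at the critical points and endpoints: g(1) = -11/4, g(4/3) = -77/27, g(3) = 21/4.
The maximum over the interval is 21/4, attained at x = 3.

3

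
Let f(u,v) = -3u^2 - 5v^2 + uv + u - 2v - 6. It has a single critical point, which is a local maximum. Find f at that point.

-339/59

∂f/∂u = -6u + v + 1 = 0 and ∂f/∂v = u - 10v - 2 = 0, so (u, v) = (8/59, -11/59).
The Hessian has f_{uu} = -6, f_{vv} = -10, f_{uv} = 1, giving D = 59 > 0 with f_{uu} < 0, so the point is a local maximum.
f(8/59, -11/59) = -339/59.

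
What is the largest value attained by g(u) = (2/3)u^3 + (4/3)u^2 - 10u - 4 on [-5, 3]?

20

g'(u) = 2u^2 + (8/3)u - 10, which vanishes at u = -3 and u = 5/3.
Candidates: g(-5) = -4, g(-3) = 20, g(5/3) = -1124/81, g(3) = -4.
The maximum over the interval is 20, attained at u = -3.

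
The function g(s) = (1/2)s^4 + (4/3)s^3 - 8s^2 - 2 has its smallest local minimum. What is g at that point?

g'(s) = 2s^3 + 4s^2 - 16s = 0 at s = -4, 0, 2.
g''(s) = 6s^2 + 8s - 16. g''(-4) = 48 > 0 ⇒ local minimum; g''(0) = -16 < 0 ⇒ local maximum; g''(2) = 24 > 0 ⇒ local minimum.
The smallest local minimum is g(-4) = -262/3.

-262/3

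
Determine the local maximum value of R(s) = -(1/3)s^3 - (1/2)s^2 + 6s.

Critical points: R'(s) = -s^2 - s + 6 vanishes at s = -3, 2.
Since R''(s) = -2s - 1, we get R''(-3) = 5 > 0 ⇒ local minimum; R''(2) = -5 < 0 ⇒ local maximum.
Thus R has its local maximum at s = 2, with value 22/3.

22/3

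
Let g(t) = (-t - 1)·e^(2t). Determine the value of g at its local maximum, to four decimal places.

0.0249

Differentiating with the product rule gives g'(t) = (-2t - 3)·e^(2t). Since e^(2t) > 0, the only critical point is t = -3/2.
g''(-3/2) has the same sign as -2 < 0, so this is a local maximum.
g(-3/2) = (1/2)·e^(-3) ≈ 0.0249.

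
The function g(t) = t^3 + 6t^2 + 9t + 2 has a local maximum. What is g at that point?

2

g'(t) = 3t^2 + 12t + 9 = 0 at t = -3, -1.
g''(t) = 6t + 12. g''(-3) = -6 < 0 ⇒ local maximum; g''(-1) = 6 > 0 ⇒ local minimum.
The local maximum is g(-3) = 2.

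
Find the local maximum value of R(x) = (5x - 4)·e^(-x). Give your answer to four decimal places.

0.8265

Differentiating with the product rule gives R'(x) = (-5x + 9)·e^(-x). Since e^(-x) > 0, the only critical point is x = 9/5.
R''(9/5) has the same sign as -5 < 0, so this is a local maximum.
R(9/5) = (5)·e^(-9/5) ≈ 0.8265.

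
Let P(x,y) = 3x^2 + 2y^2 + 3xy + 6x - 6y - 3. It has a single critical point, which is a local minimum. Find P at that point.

-111/5

∂P/∂x = 6x + 3y + 6 = 0 and ∂P/∂y = 3x + 4y - 6 = 0, so (x, y) = (-14/5, 18/5).
The Hessian has P_{xx} = 6, P_{yy} = 4, P_{xy} = 3, giving D = 15 > 0 with P_{xx} > 0, so the point is a local minimum.
P(-14/5, 18/5) = -111/5.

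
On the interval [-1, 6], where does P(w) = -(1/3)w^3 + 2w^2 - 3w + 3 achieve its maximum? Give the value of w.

-1

The derivative is -w^2 + 4w - 3, which vanishes at w = 1 and w = 3.
Evaluating at the critical points and endpoints: P(-1) = 25/3, P(1) = 5/3, P(3) = 3, P(6) = -15.
Hence the absolute maximum is 25/3 at w = -1.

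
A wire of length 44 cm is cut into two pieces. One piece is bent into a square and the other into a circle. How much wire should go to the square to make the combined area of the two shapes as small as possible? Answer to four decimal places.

24.6444

Let x be the length used for the square. Square side x/4; circle radius (44−x)/(2π).
A(x) = (x/4)² + π·((44−x)/(2π))² = x²/16 + (44−x)²/(4π) for 0 ≤ x ≤ 44. A'(x) = x/8 − (44−x)/(2π) = 0 gives x = 4·44/(π+4) ≈ 24.6444.
A'' = 1/8 + 1/(2π) > 0, so this gives the minimum combined area; x ≈ 24.6444 cm to the square.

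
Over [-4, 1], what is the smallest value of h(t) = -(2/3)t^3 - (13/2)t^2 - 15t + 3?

h'(t) = -2t^2 - 13t - 15, whose only zero in [-4, 1] is t = -3/2.
Evaluating at the critical points and endpoints: h(-4) = 5/3, h(-3/2) = 105/8, h(1) = -115/6.
Hence the absolute minimum is -115/6 at t = 1.

-115/6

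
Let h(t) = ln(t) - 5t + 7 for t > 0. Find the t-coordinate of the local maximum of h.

h'(t) = 1/t − 5 = 0 gives t = 1/5.
h''(t) = -1/t², which is negative for t > 0, so this is a local maximum.
h(1/5) = 1·ln(1/5) - 1 + 7 ≈ 4.3906.

1/5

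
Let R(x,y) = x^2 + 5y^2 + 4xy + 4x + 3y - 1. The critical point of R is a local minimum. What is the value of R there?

-45/4

∂R/∂x = 2x + 4y + 4 = 0 and ∂R/∂y = 4x + 10y + 3 = 0, so (x, y) = (-7, 5/2).
The Hessian has R_{xx} = 2, R_{yy} = 10, R_{xy} = 4, giving D = 4 > 0 with R_{xx} > 0, so the point is a local minimum.
R(-7, 5/2) = -45/4.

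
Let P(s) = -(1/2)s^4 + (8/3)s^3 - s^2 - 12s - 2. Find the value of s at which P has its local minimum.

Critical points: P'(s) = -2s^3 + 8s^2 - 2s - 12 vanishes at s = -1, 2, 3.
P''(s) = -6s^2 + 16s - 2. P''(-1) = -24 < 0 ⇒ local maximum; P''(2) = 6 > 0 ⇒ local minimum; P''(3) = -8 < 0 ⇒ local maximum.
So the local minimum value is P(2) = -50/3.

2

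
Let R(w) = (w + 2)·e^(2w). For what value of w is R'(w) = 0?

-5/2

Differentiating with the product rule gives R'(w) = (2w + 5)·e^(2w). Since e^(2w) > 0, the only critical point is w = -5/2.
R''(-5/2) has the same sign as 2 > 0, so this is a local minimum.
R(-5/2) = (-1/2)·e^(-5) ≈ -0.0034.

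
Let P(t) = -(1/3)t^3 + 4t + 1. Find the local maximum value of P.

19/3

P'(t) = -t^2 + 4. Setting P'(t) = 0 gives t ∈ {-2, 2}.
P''(t) = -2t. P''(-2) = 4 > 0 ⇒ local minimum; P''(2) = -4 < 0 ⇒ local maximum.
So the local maximum value is P(2) = 19/3.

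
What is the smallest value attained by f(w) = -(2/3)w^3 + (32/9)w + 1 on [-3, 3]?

-19/3

The derivative is -2w^2 + 32/9, which vanishes at w = -4/3 and w = 4/3.
Evaluating at the critical points and endpoints: f(-3) = 25/3,  f(-4/3) = -175/81,  f(4/3) = 337/81,  f(3) = -19/3.
So the minimum is f(3) = -19/3.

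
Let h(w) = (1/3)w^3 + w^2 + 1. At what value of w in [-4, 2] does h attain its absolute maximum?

The derivative is w^2 + 2w, which vanishes at w = -2 and w = 0.
Compare values at every candidate in [-4, 2]: h(-4) = -13/3; h(-2) = 7/3; h(0) = 1; h(2) = 23/3.
So the maximum is h(2) = 23/3.

2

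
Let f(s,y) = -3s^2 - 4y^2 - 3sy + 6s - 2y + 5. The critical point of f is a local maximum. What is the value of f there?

∂f/∂s = -6s - 3y + 6 = 0 and ∂f/∂y = -3s - 8y - 2 = 0, so (s, y) = (18/13, -10/13).
The Hessian has f_{ss} = -6, f_{yy} = -8, f_{sy} = -3, giving D = 39 > 0 with f_{ss} < 0, so the point is a local maximum.
f(18/13, -10/13) = 129/13.

129/13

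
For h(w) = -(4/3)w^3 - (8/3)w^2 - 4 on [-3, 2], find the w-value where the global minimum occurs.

h'(w) = -4w^2 - (16/3)w, which vanishes at w = -4/3 and w = 0.
Candidates: h(-3) = 8; h(-4/3) = -452/81; h(0) = -4; h(2) = -76/3.
Hence the absolute minimum is -76/3 at w = 2.

2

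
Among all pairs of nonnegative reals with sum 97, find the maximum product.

With x + y = 97, the product is P(x) = x(97 − x).
P'(x) = 97 − 2x = 0 gives x = 97/2; P'' = −2 < 0, so this is the maximum.
P = 97/2·97/2 = 9409/4.

9409/4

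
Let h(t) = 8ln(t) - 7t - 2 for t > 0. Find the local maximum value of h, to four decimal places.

h'(t) = 8/t − 7 = 0 gives t = 8/7.
h''(t) = -8/t², which is negative for t > 0, so this is a local maximum.
h(8/7) = 8·ln(8/7) - 8 - 2 ≈ -8.9317.

-8.9317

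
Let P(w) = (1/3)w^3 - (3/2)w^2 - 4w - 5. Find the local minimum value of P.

P'(w) = w^2 - 3w - 4 = 0 at w = -1, 4.
Since P''(w) = 2w - 3, we get P''(-1) = -5 < 0 ⇒ local maximum; P''(4) = 5 > 0 ⇒ local minimum.
The local minimum is P(4) = -71/3.

-71/3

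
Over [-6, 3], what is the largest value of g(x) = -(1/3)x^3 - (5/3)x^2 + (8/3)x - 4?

-248/81

The derivative is -x^2 - (10/3)x + 8/3, which vanishes at x = -4 and x = 2/3.
Evaluating at the critical points and endpoints: g(-6) = -8; g(-4) = -20; g(2/3) = -248/81; g(3) = -20.
The maximum over the interval is -248/81, attained at x = 2/3.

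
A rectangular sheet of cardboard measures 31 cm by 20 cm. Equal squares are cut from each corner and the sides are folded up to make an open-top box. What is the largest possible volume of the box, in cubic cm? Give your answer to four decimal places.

With cut size x, the volume is V(x) = x(31 − 2x)(20 − 2x) for 0 < x < 10.
V'(x) = 12x^2 − 204x + 620. Setting V'(x) = 0 gives x ≈ 3.9631 (the root in (0, 10)).
V''(x) = 24x − 204 is negative there, so this is the maximum; V ≈ 1104.0739.

1104.0739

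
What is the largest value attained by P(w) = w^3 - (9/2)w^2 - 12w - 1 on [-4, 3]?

The derivative is 3w^2 - 9w - 12, whose only zero in [-4, 3] is w = -1.
Evaluating at the critical points and endpoints: P(-4) = -89; P(-1) = 11/2; P(3) = -101/2.
The maximum over the interval is 11/2, attained at w = -1.

11/2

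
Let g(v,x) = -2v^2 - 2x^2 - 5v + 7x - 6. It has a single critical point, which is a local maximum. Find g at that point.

13/4

∂g/∂v = -4v - 5 = 0 and ∂g/∂x = -4x + 7 = 0, so (v, x) = (-5/4, 7/4).
The Hessian has g_{vv} = -4, g_{xx} = -4, g_{vx} = 0, giving D = 16 > 0 with g_{vv} < 0, so the point is a local maximum.
g(-5/4, 7/4) = 13/4.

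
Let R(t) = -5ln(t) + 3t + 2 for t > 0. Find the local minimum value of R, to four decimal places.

R'(t) = -5/t + 3 = 0 gives t = 5/3.
R''(t) = 5/t², which is positive for t > 0, so this is a local minimum.
R(5/3) = -5·ln(5/3) + 5 + 2 ≈ 4.4459.

4.4459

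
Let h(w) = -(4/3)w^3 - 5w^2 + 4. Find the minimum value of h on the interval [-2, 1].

h'(w) = -4w^2 - 10w, whose only zero in [-2, 1] is w = 0.
Compare values at every candidate in [-2, 1]: h(-2) = -16/3,  h(0) = 4,  h(1) = -7/3.
So the minimum is h(-2) = -16/3.

-16/3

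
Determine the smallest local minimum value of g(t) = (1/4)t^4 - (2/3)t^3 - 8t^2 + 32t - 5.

g'(t) = t^3 - 2t^2 - 16t + 32. Setting g'(t) = 0 gives t ∈ {-4, 2, 4}.
g''(t) = 3t^2 - 4t - 16. g''(-4) = 48 > 0 ⇒ local minimum; g''(2) = -12 < 0 ⇒ local maximum; g''(4) = 16 > 0 ⇒ local minimum.
Thus g has its smallest local minimum at t = -4, with value -463/3.

-463/3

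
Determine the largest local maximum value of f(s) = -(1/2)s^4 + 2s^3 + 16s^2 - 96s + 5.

f'(s) = -2s^3 + 6s^2 + 32s - 96 = 0 at s = -4, 3, 4.
Second-derivative test with f''(s) = -6s^2 + 12s + 32: f''(-4) = -112 < 0 ⇒ local maximum; f''(3) = 14 > 0 ⇒ local minimum; f''(4) = -16 < 0 ⇒ local maximum.
The largest local maximum is f(-4) = 389.

389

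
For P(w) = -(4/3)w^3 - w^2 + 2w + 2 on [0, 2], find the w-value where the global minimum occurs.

The derivative is -4w^2 - 2w + 2, whose only zero in [0, 2] is w = 1/2.
Evaluating at the critical points and endpoints: P(0) = 2; P(1/2) = 31/12; P(2) = -26/3.
So the minimum is P(2) = -26/3.

2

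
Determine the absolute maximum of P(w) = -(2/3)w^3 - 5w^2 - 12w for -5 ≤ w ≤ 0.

Differentiating, P'(w) = -2w^2 - 10w - 12; which vanishes at w = -3 and w = -2.
Candidates: P(-5) = 55/3, P(-3) = 9, P(-2) = 28/3, P(0) = 0.
The maximum over the interval is 55/3, attained at w = -5.

55/3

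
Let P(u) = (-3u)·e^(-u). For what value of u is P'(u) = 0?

By the product rule, P'(u) = (3u - 3)·e^(-u). Since e^(-u) > 0, the only critical point is u = 1.
P''(1) has the same sign as 3 > 0, so this is a local minimum.
P(1) = (-3)·e^(-1) ≈ -1.1036.

1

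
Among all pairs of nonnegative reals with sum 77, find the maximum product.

With x + y = 77, the product is P(x) = x(77 − x).
P'(x) = 77 − 2x = 0 gives x = 77/2; P'' = −2 < 0, so this is the maximum.
P = 77/2·77/2 = 5929/4.

5929/4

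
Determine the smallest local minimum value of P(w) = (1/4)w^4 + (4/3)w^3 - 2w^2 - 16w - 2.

-82/3

P'(w) = w^3 + 4w^2 - 4w - 16 = 0 at w = -4, -2, 2.
Second-derivative test with P''(w) = 3w^2 + 8w - 4: P''(-4) = 12 > 0 ⇒ local minimum; P''(-2) = -8 < 0 ⇒ local maximum; P''(2) = 24 > 0 ⇒ local minimum.
Thus P has its smallest local minimum at w = 2, with value -82/3.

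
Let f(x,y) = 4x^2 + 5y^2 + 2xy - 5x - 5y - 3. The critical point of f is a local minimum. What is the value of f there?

-403/76

∂f/∂x = 8x + 2y - 5 = 0 and ∂f/∂y = 2x + 10y - 5 = 0, so (x, y) = (10/19, 15/38).
The Hessian has f_{xx} = 8, f_{yy} = 10, f_{xy} = 2, giving D = 76 > 0 with f_{xx} > 0, so the point is a local minimum.
f(10/19, 15/38) = -403/76.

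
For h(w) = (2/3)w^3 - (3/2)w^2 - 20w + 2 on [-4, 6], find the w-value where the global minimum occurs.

4

Differentiating, h'(w) = 2w^2 - 3w - 20; which vanishes at w = -5/2 and w = 4.
Compare values at every candidate in [-4, 6]: h(-4) = 46/3; h(-5/2) = 773/24; h(4) = -178/3; h(6) = -28.
So the minimum is h(4) = -178/3.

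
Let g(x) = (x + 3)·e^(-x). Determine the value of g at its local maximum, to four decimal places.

7.3891

By the product rule, g'(x) = (-x - 2)·e^(-x). Since e^(-x) > 0, the only critical point is x = -2.
g''(-2) has the same sign as -1 < 0, so this is a local maximum.
g(-2) = (1)·e^(2) ≈ 7.3891.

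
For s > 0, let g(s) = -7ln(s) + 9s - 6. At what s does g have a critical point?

g'(s) = -7/s + 9 = 0 gives s = 7/9.
g''(s) = 7/s², which is positive for s > 0, so this is a local minimum.
g(7/9) = -7·ln(7/9) + 7 - 6 ≈ 2.7592.

7/9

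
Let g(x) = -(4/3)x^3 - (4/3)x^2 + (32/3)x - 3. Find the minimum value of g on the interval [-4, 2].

-19

g'(x) = -4x^2 - (8/3)x + 32/3, which vanishes at x = -2 and x = 4/3.
Candidates: g(-4) = 55/3,  g(-2) = -19,  g(4/3) = 461/81,  g(2) = 7/3.
So the minimum is g(-2) = -19.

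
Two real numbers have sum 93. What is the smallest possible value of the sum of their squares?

8649/2

With a + b = 93, a^2 + b^2 = a^2 + (93 − a)^2.
The derivative 2a − 2(93 − a) = 4a − 186 vanishes at a = 93/2; second derivative 4 > 0, a minimum.
The minimum is 2·(93/2)^2 = 8649/2.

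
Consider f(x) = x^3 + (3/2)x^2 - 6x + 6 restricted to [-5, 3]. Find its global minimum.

-103/2

Differentiating, f'(x) = 3x^2 + 3x - 6; which vanishes at x = -2 and x = 1.
Evaluating at the critical points and endpoints: f(-5) = -103/2; f(-2) = 16; f(1) = 5/2; f(3) = 57/2.
The minimum over the interval is -103/2, attained at x = -5.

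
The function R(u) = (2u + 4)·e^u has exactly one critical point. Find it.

R'(u) = 2·e^u + (2u + 4)·1·e^u = (2u + 6)·e^u. Since e^u > 0, the only critical point is u = -3.
R''(-3) has the same sign as 2 > 0, so this is a local minimum.
R(-3) = (-2)·e^(-3) ≈ -0.0996.

-3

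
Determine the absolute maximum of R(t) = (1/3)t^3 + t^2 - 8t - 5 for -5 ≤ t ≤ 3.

65/3

Differentiating, R'(t) = t^2 + 2t - 8; which vanishes at t = -4 and t = 2.
Compare values at every candidate in [-5, 3]: R(-5) = 55/3; R(-4) = 65/3; R(2) = -43/3; R(3) = -11.
Hence the absolute maximum is 65/3 at t = -4.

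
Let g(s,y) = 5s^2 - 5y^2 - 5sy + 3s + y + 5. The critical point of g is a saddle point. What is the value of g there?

24/5

∂g/∂s = 10s - 5y + 3 = 0 and ∂g/∂y = -5s - 10y + 1 = 0, so (s, y) = (-1/5, 1/5).
The Hessian has g_{ss} = 10, g_{yy} = -10, g_{sy} = -5, giving D = -125 < 0, so the point is a saddle point.
g(-1/5, 1/5) = 24/5.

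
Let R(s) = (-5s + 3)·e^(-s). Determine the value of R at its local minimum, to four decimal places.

-1.0095

Differentiating with the product rule gives R'(s) = (5s - 8)·e^(-s). Since e^(-s) > 0, the only critical point is s = 8/5.
R''(8/5) has the same sign as 5 > 0, so this is a local minimum.
R(8/5) = (-5)·e^(-8/5) ≈ -1.0095.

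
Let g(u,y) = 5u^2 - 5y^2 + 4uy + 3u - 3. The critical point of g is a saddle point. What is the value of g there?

-393/116

∂g/∂u = 10u + 4y + 3 = 0 and ∂g/∂y = 4u - 10y = 0, so (u, y) = (-15/58, -3/29).
The Hessian has g_{uu} = 10, g_{yy} = -10, g_{uy} = 4, giving D = -116 < 0, so the point is a saddle point.
g(-15/58, -3/29) = -393/116.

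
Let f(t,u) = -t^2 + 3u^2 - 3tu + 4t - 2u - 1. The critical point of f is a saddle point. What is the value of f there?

∂f/∂t = -2t - 3u + 4 = 0 and ∂f/∂u = -3t + 6u - 2 = 0, so (t, u) = (6/7, 16/21).
The Hessian has f_{tt} = -2, f_{uu} = 6, f_{tu} = -3, giving D = -21 < 0, so the point is a saddle point.
f(6/7, 16/21) = -1/21.

-1/21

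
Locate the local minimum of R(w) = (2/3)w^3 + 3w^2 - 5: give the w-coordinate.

Critical points: R'(w) = 2w^2 + 6w vanishes at w = -3, 0.
Since R''(w) = 4w + 6, we get R''(-3) = -6 < 0 ⇒ local maximum; R''(0) = 6 > 0 ⇒ local minimum.
The local minimum is R(0) = -5.

0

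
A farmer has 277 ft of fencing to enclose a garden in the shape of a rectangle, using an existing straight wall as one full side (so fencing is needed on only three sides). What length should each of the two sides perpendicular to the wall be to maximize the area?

277/4

Let the sides perpendicular to the wall have length x and the parallel side y, so 2x + y = 277 and the area is A = xy = x(277 − 2x).
A'(x) = 277 − 4x = 0 gives x = 277/4, and A''(x) = −4 < 0 confirms a maximum.
Then y = 277 − 2·277/4 = 277/2 and A = 76729/8.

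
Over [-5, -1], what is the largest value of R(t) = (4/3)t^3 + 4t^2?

Differentiating, R'(t) = 4t^2 + 8t; whose only zero in [-5, -1] is t = -2.
Candidates: R(-5) = -200/3,  R(-2) = 16/3,  R(-1) = 8/3.
The maximum over the interval is 16/3, attained at t = -2.

16/3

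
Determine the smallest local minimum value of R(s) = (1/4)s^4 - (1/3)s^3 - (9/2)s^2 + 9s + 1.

R'(s) = s^3 - s^2 - 9s + 9. Setting R'(s) = 0 gives s ∈ {-3, 1, 3}.
Since R''(s) = 3s^2 - 2s - 9, we get R''(-3) = 24 > 0 ⇒ local minimum; R''(1) = -8 < 0 ⇒ local maximum; R''(3) = 12 > 0 ⇒ local minimum.
Thus R has its smallest local minimum at s = -3, with value -149/4.

-149/4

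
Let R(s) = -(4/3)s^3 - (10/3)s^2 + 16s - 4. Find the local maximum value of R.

Critical points: R'(s) = -4s^2 - (20/3)s + 16 vanishes at s = -3, 4/3.
Second-derivative test with R''(s) = -8s - 20/3: R''(-3) = 52/3 > 0 ⇒ local minimum; R''(4/3) = -52/3 < 0 ⇒ local maximum.
So the local maximum value is R(4/3) = 668/81.

668/81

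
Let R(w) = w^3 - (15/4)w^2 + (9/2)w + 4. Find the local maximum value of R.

R'(w) = 3w^2 - (15/2)w + 9/2 = 0 at w = 1, 3/2.
Second-derivative test with R''(w) = 6w - 15/2: R''(1) = -3/2 < 0 ⇒ local maximum; R''(3/2) = 3/2 > 0 ⇒ local minimum.
Thus R has its local maximum at w = 1, with value 23/4.

23/4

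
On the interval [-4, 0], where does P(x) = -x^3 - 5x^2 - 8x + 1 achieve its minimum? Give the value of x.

The derivative is -3x^2 - 10x - 8, which vanishes at x = -2 and x = -4/3.
Compare values at every candidate in [-4, 0]: P(-4) = 17; P(-2) = 5; P(-4/3) = 139/27; P(0) = 1.
The minimum over the interval is 1, attained at x = 0.

0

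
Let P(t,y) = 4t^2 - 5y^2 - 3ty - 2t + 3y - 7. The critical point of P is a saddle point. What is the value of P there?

∂P/∂t = 8t - 3y - 2 = 0 and ∂P/∂y = -3t - 10y + 3 = 0, so (t, y) = (29/89, 18/89).
The Hessian has P_{tt} = 8, P_{yy} = -10, P_{ty} = -3, giving D = -89 < 0, so the point is a saddle point.
P(29/89, 18/89) = -625/89.

-625/89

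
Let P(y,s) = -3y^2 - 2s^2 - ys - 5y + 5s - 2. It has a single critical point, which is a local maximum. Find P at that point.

104/23

∂P/∂y = -6y - s - 5 = 0 and ∂P/∂s = -y - 4s + 5 = 0, so (y, s) = (-25/23, 35/23).
The Hessian has P_{yy} = -6, P_{ss} = -4, P_{ys} = -1, giving D = 23 > 0 with P_{yy} < 0, so the point is a local maximum.
P(-25/23, 35/23) = 104/23.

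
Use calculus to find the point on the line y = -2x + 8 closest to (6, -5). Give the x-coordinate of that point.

Minimize D(x)^2 = (x - 6)^2 + (-2x + 13)^2.
d/dx[D^2] = 2(x - 6) + 2·(-2)·(-2x + 13) = 0 ⇒ x = 32/5.
Then y = -24/5 and the distance is √(1/5) ≈ 0.4472.

32/5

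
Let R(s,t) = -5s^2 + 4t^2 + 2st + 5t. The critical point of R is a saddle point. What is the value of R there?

∂R/∂s = -10s + 2t = 0 and ∂R/∂t = 2s + 8t + 5 = 0, so (s, t) = (-5/42, -25/42).
The Hessian has R_{ss} = -10, R_{tt} = 8, R_{st} = 2, giving D = -84 < 0, so the point is a saddle point.
R(-5/42, -25/42) = -125/84.

-125/84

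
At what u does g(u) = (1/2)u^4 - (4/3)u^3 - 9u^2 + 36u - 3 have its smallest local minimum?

g'(u) = 2u^3 - 4u^2 - 18u + 36. Setting g'(u) = 0 gives u ∈ {-3, 2, 3}.
g''(u) = 6u^2 - 8u - 18. g''(-3) = 60 > 0 ⇒ local minimum; g''(2) = -10 < 0 ⇒ local maximum; g''(3) = 12 > 0 ⇒ local minimum.
The smallest local minimum is g(-3) = -231/2.

-3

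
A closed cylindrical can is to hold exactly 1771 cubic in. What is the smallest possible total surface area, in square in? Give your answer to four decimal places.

With radius r and height h, πr²h = 1771 so h = 1771/(πr²), and S(r) = 2πr² + 2πrh = 2πr² + 2·1771/r.
S'(r) = 4πr − 2·1771/r² = 0 ⇒ r³ = 1771/(2π), so r ≈ 6.5566 and h = 2r ≈ 13.1132.
S''(r) = 4π + 4·1771/r³ > 0, so this is the minimum; S ≈ 810.3269.

810.3269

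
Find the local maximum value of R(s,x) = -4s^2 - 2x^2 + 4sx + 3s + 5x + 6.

137/8

∂R/∂s = -8s + 4x + 3 = 0 and ∂R/∂x = 4s - 4x + 5 = 0, so (s, x) = (2, 13/4).
The Hessian has R_{ss} = -8, R_{xx} = -4, R_{sx} = 4, giving D = 16 > 0 with R_{ss} < 0, so the point is a local maximum.
R(2, 13/4) = 137/8.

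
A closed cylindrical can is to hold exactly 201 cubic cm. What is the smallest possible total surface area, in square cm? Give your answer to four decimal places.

With radius r and height h, πr²h = 201 so h = 201/(πr²), and S(r) = 2πr² + 2πrh = 2πr² + 2·201/r.
S'(r) = 4πr − 2·201/r² = 0 ⇒ r³ = 201/(2π), so r ≈ 3.1745 and h = 2r ≈ 6.3490.
S''(r) = 4π + 4·201/r³ > 0, so this is the minimum; S ≈ 189.9526.

189.9526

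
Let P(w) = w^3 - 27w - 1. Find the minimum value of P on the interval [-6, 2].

-55

The derivative is 3w^2 - 27, whose only zero in [-6, 2] is w = -3.
Compare values at every candidate in [-6, 2]: P(-6) = -55,  P(-3) = 53,  P(2) = -47.
Hence the absolute minimum is -55 at w = -6.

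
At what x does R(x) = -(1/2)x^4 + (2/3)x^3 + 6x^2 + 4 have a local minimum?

0

Critical points: R'(x) = -2x^3 + 2x^2 + 12x vanishes at x = -2, 0, 3.
Since R''(x) = -6x^2 + 4x + 12, we get R''(-2) = -20 < 0 ⇒ local maximum; R''(0) = 12 > 0 ⇒ local minimum; R''(3) = -30 < 0 ⇒ local maximum.
So the local minimum value is R(0) = 4.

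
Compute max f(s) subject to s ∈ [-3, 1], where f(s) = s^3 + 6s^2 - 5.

22

The derivative is 3s^2 + 12s, whose only zero in [-3, 1] is s = 0.
Candidates: f(-3) = 22,  f(0) = -5,  f(1) = 2.
Hence the absolute maximum is 22 at s = -3.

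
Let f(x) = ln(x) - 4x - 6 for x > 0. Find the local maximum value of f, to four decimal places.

f'(x) = 1/x − 4 = 0 gives x = 1/4.
f''(x) = -1/x², which is negative for x > 0, so this is a local maximum.
f(1/4) = 1·ln(1/4) - 1 - 6 ≈ -8.3863.

-8.3863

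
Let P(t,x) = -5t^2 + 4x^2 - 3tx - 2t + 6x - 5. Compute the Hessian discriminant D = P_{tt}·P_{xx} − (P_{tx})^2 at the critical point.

-89

∂P/∂t = -10t - 3x - 2 = 0 and ∂P/∂x = -3t + 8x + 6 = 0, so (t, x) = (2/89, -66/89).
The Hessian has P_{tt} = -10, P_{xx} = 8, P_{tx} = -3, giving D = -89 < 0, so the point is a saddle point.
D = (-10)·(8) − (-3)^2 = -89.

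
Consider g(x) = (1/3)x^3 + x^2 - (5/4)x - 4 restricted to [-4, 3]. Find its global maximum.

g'(x) = x^2 + 2x - 5/4, which vanishes at x = -5/2 and x = 1/2.
Candidates: g(-4) = -13/3,  g(-5/2) = 1/6,  g(1/2) = -13/3,  g(3) = 41/4.
Hence the absolute maximum is 41/4 at x = 3.

41/4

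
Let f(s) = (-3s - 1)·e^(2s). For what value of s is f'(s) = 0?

Differentiating with the product rule gives f'(s) = (-6s - 5)·e^(2s). Since e^(2s) > 0, the only critical point is s = -5/6.
f''(-5/6) has the same sign as -6 < 0, so this is a local maximum.
f(-5/6) = (3/2)·e^(-5/3) ≈ 0.2833.

-5/6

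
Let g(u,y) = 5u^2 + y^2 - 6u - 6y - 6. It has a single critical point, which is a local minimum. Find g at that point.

∂g/∂u = 10u - 6 = 0 and ∂g/∂y = 2y - 6 = 0, so (u, y) = (3/5, 3).
The Hessian has g_{uu} = 10, g_{yy} = 2, g_{uy} = 0, giving D = 20 > 0 with g_{uu} > 0, so the point is a local minimum.
g(3/5, 3) = -84/5.

-84/5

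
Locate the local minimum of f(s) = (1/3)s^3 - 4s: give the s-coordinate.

f'(s) = s^2 - 4. Setting f'(s) = 0 gives s ∈ {-2, 2}.
Second-derivative test with f''(s) = 2s: f''(-2) = -4 < 0 ⇒ local maximum; f''(2) = 4 > 0 ⇒ local minimum.
Thus f has its local minimum at s = 2, with value -16/3.

2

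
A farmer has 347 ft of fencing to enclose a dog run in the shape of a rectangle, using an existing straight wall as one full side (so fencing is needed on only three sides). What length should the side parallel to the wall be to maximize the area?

347/2

Let the sides perpendicular to the wall have length x and the parallel side y, so 2x + y = 347 and the area is A = xy = x(347 − 2x).
A'(x) = 347 − 4x = 0 gives x = 347/4, and A''(x) = −4 < 0 confirms a maximum.
Then y = 347 − 2·347/4 = 347/2 and A = 120409/8.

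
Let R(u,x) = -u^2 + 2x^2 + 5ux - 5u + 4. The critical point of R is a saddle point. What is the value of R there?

∂R/∂u = -2u + 5x - 5 = 0 and ∂R/∂x = 5u + 4x = 0, so (u, x) = (-20/33, 25/33).
The Hessian has R_{uu} = -2, R_{xx} = 4, R_{ux} = 5, giving D = -33 < 0, so the point is a saddle point.
R(-20/33, 25/33) = 182/33.

182/33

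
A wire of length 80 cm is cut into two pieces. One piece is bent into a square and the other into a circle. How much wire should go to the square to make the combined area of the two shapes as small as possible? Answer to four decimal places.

44.8079

Let x be the length used for the square. Square side x/4; circle radius (80−x)/(2π).
A(x) = (x/4)² + π·((80−x)/(2π))² = x²/16 + (80−x)²/(4π) for 0 ≤ x ≤ 80. A'(x) = x/8 − (80−x)/(2π) = 0 gives x = 4·80/(π+4) ≈ 44.8079.
A'' = 1/8 + 1/(2π) > 0, so this gives the minimum combined area; x ≈ 44.8079 cm to the square.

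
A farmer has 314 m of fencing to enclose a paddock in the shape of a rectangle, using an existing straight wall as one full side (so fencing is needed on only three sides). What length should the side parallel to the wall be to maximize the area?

157

Let the sides perpendicular to the wall have length x and the parallel side y, so 2x + y = 314 and the area is A = xy = x(314 − 2x).
A'(x) = 314 − 4x = 0 gives x = 157/2, and A''(x) = −4 < 0 confirms a maximum.
Then y = 314 − 2·157/2 = 157 and A = 24649/2.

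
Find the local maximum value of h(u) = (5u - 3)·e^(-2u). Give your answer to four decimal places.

0.2770

h'(u) = 5·e^(-2u) + (5u - 3)·(-2)·e^(-2u) = (-10u + 11)·e^(-2u). Since e^(-2u) > 0, the only critical point is u = 11/10.
h''(11/10) has the same sign as -10 < 0, so this is a local maximum.
h(11/10) = (5/2)·e^(-11/5) ≈ 0.2770.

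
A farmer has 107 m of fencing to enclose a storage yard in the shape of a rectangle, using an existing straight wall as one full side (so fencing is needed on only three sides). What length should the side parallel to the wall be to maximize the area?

Let the sides perpendicular to the wall have length x and the parallel side y, so 2x + y = 107 and the area is A = xy = x(107 − 2x).
A'(x) = 107 − 4x = 0 gives x = 107/4, and A''(x) = −4 < 0 confirms a maximum.
Then y = 107 − 2·107/4 = 107/2 and A = 11449/8.

107/2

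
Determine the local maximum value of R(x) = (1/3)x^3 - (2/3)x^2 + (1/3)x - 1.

-77/81

R'(x) = x^2 - (4/3)x + 1/3 = 0 at x = 1/3, 1.
Since R''(x) = 2x - 4/3, we get R''(1/3) = -2/3 < 0 ⇒ local maximum; R''(1) = 2/3 > 0 ⇒ local minimum.
So the local maximum value is R(1/3) = -77/81.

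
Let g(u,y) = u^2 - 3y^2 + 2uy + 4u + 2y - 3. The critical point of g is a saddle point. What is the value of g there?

∂g/∂u = 2u + 2y + 4 = 0 and ∂g/∂y = 2u - 6y + 2 = 0, so (u, y) = (-7/4, -1/4).
The Hessian has g_{uu} = 2, g_{yy} = -6, g_{uy} = 2, giving D = -16 < 0, so the point is a saddle point.
g(-7/4, -1/4) = -27/4.

-27/4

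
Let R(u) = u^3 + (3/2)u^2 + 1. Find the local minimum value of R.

1

R'(u) = 3u^2 + 3u = 0 at u = -1, 0.
Second-derivative test with R''(u) = 6u + 3: R''(-1) = -3 < 0 ⇒ local maximum; R''(0) = 3 > 0 ⇒ local minimum.
The local minimum is R(0) = 1.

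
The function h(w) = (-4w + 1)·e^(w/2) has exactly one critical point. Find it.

-7/4

Differentiating with the product rule gives h'(w) = (-2w - 7/2)·e^(w/2). Since e^(w/2) > 0, the only critical point is w = -7/4.
h''(-7/4) has the same sign as -2 < 0, so this is a local maximum.
h(-7/4) = (8)·e^(-7/8) ≈ 3.3349.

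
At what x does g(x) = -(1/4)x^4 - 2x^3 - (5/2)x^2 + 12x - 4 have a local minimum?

Critical points: g'(x) = -x^3 - 6x^2 - 5x + 12 vanishes at x = -4, -3, 1.
Second-derivative test with g''(x) = -3x^2 - 12x - 5: g''(-4) = -5 < 0 ⇒ local maximum; g''(-3) = 4 > 0 ⇒ local minimum; g''(1) = -20 < 0 ⇒ local maximum.
Thus g has its local minimum at x = -3, with value -115/4.

-3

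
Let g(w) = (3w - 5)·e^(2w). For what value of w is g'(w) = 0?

g'(w) = 3·e^(2w) + (3w - 5)·2·e^(2w) = (6w - 7)·e^(2w). Since e^(2w) > 0, the only critical point is w = 7/6.
g''(7/6) has the same sign as 6 > 0, so this is a local minimum.
g(7/6) = (-3/2)·e^(7/3) ≈ -15.4684.

7/6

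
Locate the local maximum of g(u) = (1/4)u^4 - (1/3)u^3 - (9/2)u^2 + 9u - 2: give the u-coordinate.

1

g'(u) = u^3 - u^2 - 9u + 9 = 0 at u = -3, 1, 3.
Second-derivative test with g''(u) = 3u^2 - 2u - 9: g''(-3) = 24 > 0 ⇒ local minimum; g''(1) = -8 < 0 ⇒ local maximum; g''(3) = 12 > 0 ⇒ local minimum.
So the local maximum value is g(1) = 29/12.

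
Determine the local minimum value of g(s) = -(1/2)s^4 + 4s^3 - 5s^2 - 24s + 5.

-89/2

g'(s) = -2s^3 + 12s^2 - 10s - 24. Setting g'(s) = 0 gives s ∈ {-1, 3, 4}.
Second-derivative test with g''(s) = -6s^2 + 24s - 10: g''(-1) = -40 < 0 ⇒ local maximum; g''(3) = 8 > 0 ⇒ local minimum; g''(4) = -10 < 0 ⇒ local maximum.
Thus g has its local minimum at s = 3, with value -89/2.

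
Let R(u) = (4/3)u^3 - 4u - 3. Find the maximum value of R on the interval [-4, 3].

21

The derivative is 4u^2 - 4, which vanishes at u = -1 and u = 1.
Compare values at every candidate in [-4, 3]: R(-4) = -217/3,  R(-1) = -1/3,  R(1) = -17/3,  R(3) = 21.
The maximum over the interval is 21, attained at u = 3.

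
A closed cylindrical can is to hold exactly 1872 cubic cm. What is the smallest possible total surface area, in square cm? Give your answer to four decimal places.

840.8498

With radius r and height h, πr²h = 1872 so h = 1872/(πr²), and S(r) = 2πr² + 2πrh = 2πr² + 2·1872/r.
S'(r) = 4πr − 2·1872/r² = 0 ⇒ r³ = 1872/(2π), so r ≈ 6.6790 and h = 2r ≈ 13.3579.
S''(r) = 4π + 4·1872/r³ > 0, so this is the minimum; S ≈ 840.8498.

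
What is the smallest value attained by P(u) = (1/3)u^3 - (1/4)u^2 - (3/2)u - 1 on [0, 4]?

-43/16

The derivative is u^2 - (1/2)u - 3/2, whose only zero in [0, 4] is u = 3/2.
Candidates: P(0) = -1; P(3/2) = -43/16; P(4) = 31/3.
So the minimum is P(3/2) = -43/16.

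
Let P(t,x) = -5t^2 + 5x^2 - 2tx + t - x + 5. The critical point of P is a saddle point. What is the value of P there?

259/52

∂P/∂t = -10t - 2x + 1 = 0 and ∂P/∂x = -2t + 10x - 1 = 0, so (t, x) = (1/13, 3/26).
The Hessian has P_{tt} = -10, P_{xx} = 10, P_{tx} = -2, giving D = -104 < 0, so the point is a saddle point.
P(1/13, 3/26) = 259/52.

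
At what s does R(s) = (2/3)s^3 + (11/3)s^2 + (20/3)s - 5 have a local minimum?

-5/3

Critical points: R'(s) = 2s^2 + (22/3)s + 20/3 vanishes at s = -2, -5/3.
Second-derivative test with R''(s) = 4s + 22/3: R''(-2) = -2/3 < 0 ⇒ local maximum; R''(-5/3) = 2/3 > 0 ⇒ local minimum.
Thus R has its local minimum at s = -5/3, with value -730/81.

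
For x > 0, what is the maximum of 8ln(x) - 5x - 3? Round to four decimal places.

g'(x) = 8/x − 5 = 0 gives x = 8/5.
g''(x) = -8/x², which is negative for x > 0, so this is a local maximum.
g(8/5) = 8·ln(8/5) - 8 - 3 ≈ -7.2400.

-7.2400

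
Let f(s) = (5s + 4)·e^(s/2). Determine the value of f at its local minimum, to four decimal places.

By the product rule, f'(s) = ((5/2)s + 7)·e^(s/2). Since e^(s/2) > 0, the only critical point is s = -14/5.
f''(-14/5) has the same sign as 5/2 > 0, so this is a local minimum.
f(-14/5) = (-10)·e^(-7/5) ≈ -2.4660.

-2.4660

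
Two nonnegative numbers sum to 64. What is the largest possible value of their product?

With x + y = 64, the product is P(x) = x(64 − x).
P'(x) = 64 − 2x = 0 gives x = 32; P'' = −2 < 0, so this is the maximum.
P = 32·32 = 1024.

1024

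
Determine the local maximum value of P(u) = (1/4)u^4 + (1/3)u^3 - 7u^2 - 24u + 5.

79/3

P'(u) = u^3 + u^2 - 14u - 24. Setting P'(u) = 0 gives u ∈ {-3, -2, 4}.
Since P''(u) = 3u^2 + 2u - 14, we get P''(-3) = 7 > 0 ⇒ local minimum; P''(-2) = -6 < 0 ⇒ local maximum; P''(4) = 42 > 0 ⇒ local minimum.
The local maximum is P(-2) = 79/3.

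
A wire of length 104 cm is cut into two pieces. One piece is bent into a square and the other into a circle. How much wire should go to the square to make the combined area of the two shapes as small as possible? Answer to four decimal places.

Let x be the length used for the square. Square side x/4; circle radius (104−x)/(2π).
A(x) = (x/4)² + π·((104−x)/(2π))² = x²/16 + (104−x)²/(4π) for 0 ≤ x ≤ 104. A'(x) = x/8 − (104−x)/(2π) = 0 gives x = 4·104/(π+4) ≈ 58.2503.
A'' = 1/8 + 1/(2π) > 0, so this gives the minimum combined area; x ≈ 58.2503 cm to the square.

58.2503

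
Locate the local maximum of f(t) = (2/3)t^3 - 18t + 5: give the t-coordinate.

-3

Critical points: f'(t) = 2t^2 - 18 vanishes at t = -3, 3.
Since f''(t) = 4t, we get f''(-3) = -12 < 0 ⇒ local maximum; f''(3) = 12 > 0 ⇒ local minimum.
Thus f has its local maximum at t = -3, with value 41.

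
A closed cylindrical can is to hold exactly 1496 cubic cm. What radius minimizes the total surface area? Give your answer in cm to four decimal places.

6.1980

With radius r and height h, πr²h = 1496 so h = 1496/(πr²), and S(r) = 2πr² + 2πrh = 2πr² + 2·1496/r.
S'(r) = 4πr − 2·1496/r² = 0 ⇒ r³ = 1496/(2π), so r ≈ 6.1980 and h = 2r ≈ 12.3960.
S''(r) = 4π + 4·1496/r³ > 0, so this is the minimum; S ≈ 724.1062.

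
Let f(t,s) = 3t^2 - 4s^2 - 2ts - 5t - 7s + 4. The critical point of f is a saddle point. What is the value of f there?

∂f/∂t = 6t - 2s - 5 = 0 and ∂f/∂s = -2t - 8s - 7 = 0, so (t, s) = (1/2, -1).
The Hessian has f_{tt} = 6, f_{ss} = -8, f_{ts} = -2, giving D = -52 < 0, so the point is a saddle point.
f(1/2, -1) = 25/4.

25/4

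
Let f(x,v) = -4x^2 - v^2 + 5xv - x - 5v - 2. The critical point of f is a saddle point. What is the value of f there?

-16

∂f/∂x = -8x + 5v - 1 = 0 and ∂f/∂v = 5x - 2v - 5 = 0, so (x, v) = (3, 5).
The Hessian has f_{xx} = -8, f_{vv} = -2, f_{xv} = 5, giving D = -9 < 0, so the point is a saddle point.
f(3, 5) = -16.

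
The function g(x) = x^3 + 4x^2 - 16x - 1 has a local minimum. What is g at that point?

Critical points: g'(x) = 3x^2 + 8x - 16 vanishes at x = -4, 4/3.
Second-derivative test with g''(x) = 6x + 8: g''(-4) = -16 < 0 ⇒ local maximum; g''(4/3) = 16 > 0 ⇒ local minimum.
The local minimum is g(4/3) = -347/27.

-347/27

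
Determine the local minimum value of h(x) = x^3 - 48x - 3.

-131

h'(x) = 3x^2 - 48 = 0 at x = -4, 4.
Second-derivative test with h''(x) = 6x: h''(-4) = -24 < 0 ⇒ local maximum; h''(4) = 24 > 0 ⇒ local minimum.
So the local minimum value is h(4) = -131.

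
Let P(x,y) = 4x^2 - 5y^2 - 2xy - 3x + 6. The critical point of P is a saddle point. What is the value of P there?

153/28

∂P/∂x = 8x - 2y - 3 = 0 and ∂P/∂y = -2x - 10y = 0, so (x, y) = (5/14, -1/14).
The Hessian has P_{xx} = 8, P_{yy} = -10, P_{xy} = -2, giving D = -84 < 0, so the point is a saddle point.
P(5/14, -1/14) = 153/28.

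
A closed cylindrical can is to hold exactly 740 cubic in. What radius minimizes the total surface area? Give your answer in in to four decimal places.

4.9017

With radius r and height h, πr²h = 740 so h = 740/(πr²), and S(r) = 2πr² + 2πrh = 2πr² + 2·740/r.
S'(r) = 4πr − 2·740/r² = 0 ⇒ r³ = 740/(2π), so r ≈ 4.9017 and h = 2r ≈ 9.8035.
S''(r) = 4π + 4·740/r³ > 0, so this is the minimum; S ≈ 452.9000.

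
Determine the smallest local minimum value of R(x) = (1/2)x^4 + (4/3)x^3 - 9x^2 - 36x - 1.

-227/2

Critical points: R'(x) = 2x^3 + 4x^2 - 18x - 36 vanishes at x = -3, -2, 3.
R''(x) = 6x^2 + 8x - 18. R''(-3) = 12 > 0 ⇒ local minimum; R''(-2) = -10 < 0 ⇒ local maximum; R''(3) = 60 > 0 ⇒ local minimum.
So the smallest local minimum value is R(3) = -227/2.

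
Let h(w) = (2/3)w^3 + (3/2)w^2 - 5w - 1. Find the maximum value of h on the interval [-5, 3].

31/2

h'(w) = 2w^2 + 3w - 5, which vanishes at w = -5/2 and w = 1.
Candidates: h(-5) = -131/6,  h(-5/2) = 251/24,  h(1) = -23/6,  h(3) = 31/2.
So the maximum is h(3) = 31/2.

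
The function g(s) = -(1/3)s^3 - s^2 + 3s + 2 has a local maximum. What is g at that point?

11/3

g'(s) = -s^2 - 2s + 3 = 0 at s = -3, 1.
Second-derivative test with g''(s) = -2s - 2: g''(-3) = 4 > 0 ⇒ local minimum; g''(1) = -4 < 0 ⇒ local maximum.
So the local maximum value is g(1) = 11/3.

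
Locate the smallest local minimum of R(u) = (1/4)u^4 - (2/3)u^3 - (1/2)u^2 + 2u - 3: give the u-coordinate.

Critical points: R'(u) = u^3 - 2u^2 - u + 2 vanishes at u = -1, 1, 2.
Since R''(u) = 3u^2 - 4u - 1, we get R''(-1) = 6 > 0 ⇒ local minimum; R''(1) = -2 < 0 ⇒ local maximum; R''(2) = 3 > 0 ⇒ local minimum.
Thus R has its smallest local minimum at u = -1, with value -55/12.

-1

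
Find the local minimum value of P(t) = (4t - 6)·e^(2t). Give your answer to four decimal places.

-14.7781

P'(t) = 4·e^(2t) + (4t - 6)·2·e^(2t) = (8t - 8)·e^(2t). Since e^(2t) > 0, the only critical point is t = 1.
P''(1) has the same sign as 8 > 0, so this is a local minimum.
P(1) = (-2)·e^(2) ≈ -14.7781.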